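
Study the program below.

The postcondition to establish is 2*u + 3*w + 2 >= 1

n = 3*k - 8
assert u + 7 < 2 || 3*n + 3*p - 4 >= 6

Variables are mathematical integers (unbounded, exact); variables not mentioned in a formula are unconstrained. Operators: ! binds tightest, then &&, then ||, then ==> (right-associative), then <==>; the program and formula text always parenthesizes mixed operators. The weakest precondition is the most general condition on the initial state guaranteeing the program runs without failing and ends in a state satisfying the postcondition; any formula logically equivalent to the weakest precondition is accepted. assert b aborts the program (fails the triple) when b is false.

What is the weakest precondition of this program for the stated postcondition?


Working backward. After the program, the postcondition 2*u + 3*w + 2 >= 1 must hold; in canonical form it is 2*u + 3*w >= -1.
Before assert u + 7 < 2 || 3*n + 3*p - 4 >= 6: (u < -5 || 3*n + 3*p >= 10) && 2*u + 3*w >= -1
Before n := 3*k - 8: (u < -5 || 9*k + 3*p >= 34) && 2*u + 3*w >= -1
Answer: WP = (u < -5 || 9*k + 3*p >= 34) && 2*u + 3*w >= -1


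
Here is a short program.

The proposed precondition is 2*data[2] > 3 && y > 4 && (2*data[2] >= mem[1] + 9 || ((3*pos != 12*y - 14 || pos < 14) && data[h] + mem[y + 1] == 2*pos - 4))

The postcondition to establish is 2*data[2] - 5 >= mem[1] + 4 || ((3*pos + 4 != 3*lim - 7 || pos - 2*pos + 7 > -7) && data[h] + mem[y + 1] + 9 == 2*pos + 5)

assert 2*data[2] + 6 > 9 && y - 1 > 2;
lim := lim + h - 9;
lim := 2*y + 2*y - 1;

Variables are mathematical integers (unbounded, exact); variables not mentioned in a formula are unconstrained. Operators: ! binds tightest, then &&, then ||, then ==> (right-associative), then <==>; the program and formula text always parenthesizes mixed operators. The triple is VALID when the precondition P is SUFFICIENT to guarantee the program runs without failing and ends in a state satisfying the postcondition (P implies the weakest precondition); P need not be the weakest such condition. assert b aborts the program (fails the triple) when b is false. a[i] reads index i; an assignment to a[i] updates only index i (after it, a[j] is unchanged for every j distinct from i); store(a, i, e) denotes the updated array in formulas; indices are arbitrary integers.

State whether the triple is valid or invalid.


Working backward. After the program, the postcondition 2*data[2] - 5 >= mem[1] + 4 || ((3*pos + 4 != 3*lim - 7 || pos - 2*pos + 7 > -7) && data[h] + mem[y + 1] + 9 == 2*pos + 5) must hold; in canonical form it is 2*data[2] >= mem[1] + 9 || ((3*pos != 3*lim - 11 || pos < 14) && data[h] + mem[y + 1] == 2*pos - 4).
Before lim := 2*y + 2*y - 1: 2*data[2] >= mem[1] + 9 || ((3*pos != 12*y - 14 || pos < 14) && data[h] + mem[y + 1] == 2*pos - 4)
Before lim := lim + h - 9: 2*data[2] >= mem[1] + 9 || ((3*pos != 12*y - 14 || pos < 14) && data[h] + mem[y + 1] == 2*pos - 4)
Before assert 2*data[2] + 6 > 9 && y - 1 > 2: 2*data[2] > 3 && y > 3 && (2*data[2] >= mem[1] + 9 || ((3*pos != 12*y - 14 || pos < 14) && data[h] + mem[y + 1] == 2*pos - 4))
The weakest precondition is 2*data[2] > 3 && y > 3 && (2*data[2] >= mem[1] + 9 || ((3*pos != 12*y - 14 || pos < 14) && data[h] + mem[y + 1] == 2*pos - 4)).
Check whether 2*data[2] > 3 && y > 4 && (2*data[2] >= mem[1] + 9 || ((3*pos != 12*y - 14 || pos < 14) && data[h] + mem[y + 1] == 2*pos - 4)) implies it.
Every state satisfying the precondition satisfies the weakest precondition: the implication holds.
Answer: valid


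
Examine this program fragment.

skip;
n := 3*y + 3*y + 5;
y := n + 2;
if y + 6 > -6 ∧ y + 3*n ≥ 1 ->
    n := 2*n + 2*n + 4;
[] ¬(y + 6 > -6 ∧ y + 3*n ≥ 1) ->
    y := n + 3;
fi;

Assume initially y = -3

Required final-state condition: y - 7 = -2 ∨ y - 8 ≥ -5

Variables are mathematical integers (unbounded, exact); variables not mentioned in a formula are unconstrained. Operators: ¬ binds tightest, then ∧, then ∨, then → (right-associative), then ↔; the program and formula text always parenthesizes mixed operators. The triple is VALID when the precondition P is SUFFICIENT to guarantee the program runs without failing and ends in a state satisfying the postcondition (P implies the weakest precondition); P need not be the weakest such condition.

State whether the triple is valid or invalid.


Working backward. After the program, the postcondition y - 7 = -2 ∨ y - 8 ≥ -5 must hold; in canonical form it is y = 5 ∨ y ≥ 3.
Then branch requires y = 5 ∨ y ≥ 3; else branch requires n = 2 ∨ n ≥ 0.
Before the if: ((y > -12 ∧ 3*n + y ≥ 1) → (y = 5 ∨ y ≥ 3)) ∧ ((¬(y > -12 ∧ 3*n + y ≥ 1)) → (n = 2 ∨ n ≥ 0))
Before y := n + 2: ((n > -14 ∧ 4*n ≥ -1) → (n = 3 ∨ n ≥ 1)) ∧ ((¬(n > -14 ∧ 4*n ≥ -1)) → (n = 2 ∨ n ≥ 0))
Before n := 3*y + 3*y + 5: ((6*y > -19 ∧ 24*y ≥ -21) → (6*y = -2 ∨ 6*y ≥ -4)) ∧ ((¬(6*y > -19 ∧ 24*y ≥ -21)) → (6*y = -3 ∨ 6*y ≥ -5))
Before skip: ((6*y > -19 ∧ 24*y ≥ -21) → (6*y = -2 ∨ 6*y ≥ -4)) ∧ ((¬(6*y > -19 ∧ 24*y ≥ -21)) → (6*y = -3 ∨ 6*y ≥ -5))
The weakest precondition is ((6*y > -19 ∧ 24*y ≥ -21) → (6*y = -2 ∨ 6*y ≥ -4)) ∧ ((¬(6*y > -19 ∧ 24*y ≥ -21)) → (6*y = -3 ∨ 6*y ≥ -5)).
Check whether y = -3 implies it.
Countermodel: at the initial state y = -3, the precondition holds but the weakest precondition fails.
Answer: invalid


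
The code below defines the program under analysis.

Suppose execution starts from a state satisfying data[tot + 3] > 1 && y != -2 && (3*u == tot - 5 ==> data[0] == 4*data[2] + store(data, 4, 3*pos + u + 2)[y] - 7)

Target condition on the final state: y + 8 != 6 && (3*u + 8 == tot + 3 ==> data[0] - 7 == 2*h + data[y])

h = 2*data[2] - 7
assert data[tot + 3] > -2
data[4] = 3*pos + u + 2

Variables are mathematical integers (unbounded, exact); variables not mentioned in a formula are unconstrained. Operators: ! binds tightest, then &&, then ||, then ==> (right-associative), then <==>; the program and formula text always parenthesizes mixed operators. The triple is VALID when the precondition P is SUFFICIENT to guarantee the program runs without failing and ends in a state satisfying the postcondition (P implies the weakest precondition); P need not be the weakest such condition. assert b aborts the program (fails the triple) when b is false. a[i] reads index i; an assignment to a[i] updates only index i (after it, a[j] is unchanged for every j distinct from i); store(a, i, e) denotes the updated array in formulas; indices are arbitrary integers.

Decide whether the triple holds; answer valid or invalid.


Working backward. After the program, the postcondition y + 8 != 6 && (3*u + 8 == tot + 3 ==> data[0] - 7 == 2*h + data[y]) must hold; in canonical form it is y != -2 && (3*u == tot - 5 ==> data[0] == data[y] + 2*h + 7).
Before data[4] := 3*pos + u + 2: y != -2 && (3*u == tot - 5 ==> data[0] == store(data, 4, 3*pos + u + 2)[y] + 2*h + 7)
Before assert data[tot + 3] > -2: data[tot + 3] > -2 && y != -2 && (3*u == tot - 5 ==> data[0] == store(data, 4, 3*pos + u + 2)[y] + 2*h + 7)
Before h := 2*data[2] - 7: data[tot + 3] > -2 && y != -2 && (3*u == tot - 5 ==> data[0] == 4*data[2] + store(data, 4, 3*pos + u + 2)[y] - 7)
The weakest precondition is data[tot + 3] > -2 && y != -2 && (3*u == tot - 5 ==> data[0] == 4*data[2] + store(data, 4, 3*pos + u + 2)[y] - 7).
Check whether data[tot + 3] > 1 && y != -2 && (3*u == tot - 5 ==> data[0] == 4*data[2] + store(data, 4, 3*pos + u + 2)[y] - 7) implies it.
Every state satisfying the precondition satisfies the weakest precondition: the implication holds.
Answer: valid


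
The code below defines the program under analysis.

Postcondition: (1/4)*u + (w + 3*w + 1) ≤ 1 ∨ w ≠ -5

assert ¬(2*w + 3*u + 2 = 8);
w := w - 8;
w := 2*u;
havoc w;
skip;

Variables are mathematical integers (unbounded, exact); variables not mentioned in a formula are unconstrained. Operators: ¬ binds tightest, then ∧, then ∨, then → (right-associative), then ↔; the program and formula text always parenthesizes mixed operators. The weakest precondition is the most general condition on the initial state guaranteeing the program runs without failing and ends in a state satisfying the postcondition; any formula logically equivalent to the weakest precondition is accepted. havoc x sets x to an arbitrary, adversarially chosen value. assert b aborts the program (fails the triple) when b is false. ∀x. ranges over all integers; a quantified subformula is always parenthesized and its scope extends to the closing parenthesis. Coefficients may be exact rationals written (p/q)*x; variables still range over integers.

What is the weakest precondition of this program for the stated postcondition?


Working backward. After the program, the postcondition (1/4)*u + (w + 3*w + 1) ≤ 1 ∨ w ≠ -5 must hold; in canonical form it is (1/4)*u + 4*w ≤ 0 ∨ w ≠ -5.
Before skip: (1/4)*u + 4*w ≤ 0 ∨ w ≠ -5
Before havoc w: ∀w_1. ((1/4)*u + 4*w_1 ≤ 0 ∨ w_1 ≠ -5)
Before w := 2*u: ∀w_1. ((1/4)*u + 4*w_1 ≤ 0 ∨ w_1 ≠ -5)
Before w := w - 8: ∀w_1. ((1/4)*u + 4*w_1 ≤ 0 ∨ w_1 ≠ -5)
Before assert ¬(2*w + 3*u + 2 = 8): (¬(3*u + 2*w = 6)) ∧ (∀w_1. ((1/4)*u + 4*w_1 ≤ 0 ∨ w_1 ≠ -5))
Answer: WP = (¬(3*u + 2*w = 6)) ∧ (∀w_1. ((1/4)*u + 4*w_1 ≤ 0 ∨ w_1 ≠ -5))


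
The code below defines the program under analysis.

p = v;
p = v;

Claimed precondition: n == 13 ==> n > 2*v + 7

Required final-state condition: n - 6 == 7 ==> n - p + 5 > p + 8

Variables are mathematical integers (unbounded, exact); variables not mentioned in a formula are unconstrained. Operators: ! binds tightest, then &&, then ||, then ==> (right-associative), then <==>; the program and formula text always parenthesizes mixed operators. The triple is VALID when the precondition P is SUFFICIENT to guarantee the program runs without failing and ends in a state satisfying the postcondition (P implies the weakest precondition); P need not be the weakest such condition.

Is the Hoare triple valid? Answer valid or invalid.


Working backward. After the program, the postcondition n - 6 == 7 ==> n - p + 5 > p + 8 must hold; in canonical form it is n == 13 ==> n > 2*p + 3.
Before p := v: n == 13 ==> n > 2*v + 3
Before p := v: n == 13 ==> n > 2*v + 3
The weakest precondition is n == 13 ==> n > 2*v + 3.
Check whether n == 13 ==> n > 2*v + 7 implies it.
Every state satisfying the precondition satisfies the weakest precondition: the implication holds.
Answer: valid


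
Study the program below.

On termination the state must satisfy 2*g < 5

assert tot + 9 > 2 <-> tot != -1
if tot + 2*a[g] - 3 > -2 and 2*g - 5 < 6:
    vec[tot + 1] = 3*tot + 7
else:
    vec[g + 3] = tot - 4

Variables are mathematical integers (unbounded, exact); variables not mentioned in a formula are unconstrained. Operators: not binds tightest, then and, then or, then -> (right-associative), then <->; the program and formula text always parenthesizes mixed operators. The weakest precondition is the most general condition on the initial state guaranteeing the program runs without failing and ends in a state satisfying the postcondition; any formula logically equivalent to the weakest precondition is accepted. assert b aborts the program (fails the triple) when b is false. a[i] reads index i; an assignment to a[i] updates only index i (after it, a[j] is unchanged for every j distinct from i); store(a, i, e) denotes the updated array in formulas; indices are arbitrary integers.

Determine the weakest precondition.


Working backward. After the program, 2*g < 5 must hold.
Then branch requires 2*g < 5; else branch requires 2*g < 5.
Before the if: ((2*a[g] + tot > 1 and 2*g < 11) -> 2*g < 5) and ((not (2*a[g] + tot > 1 and 2*g < 11)) -> 2*g < 5)
Before assert tot + 9 > 2 <-> tot != -1: (tot > -7 <-> tot != -1) and ((2*a[g] + tot > 1 and 2*g < 11) -> 2*g < 5) and ((not (2*a[g] + tot > 1 and 2*g < 11)) -> 2*g < 5)
Answer: WP = (tot > -7 <-> tot != -1) and ((2*a[g] + tot > 1 and 2*g < 11) -> 2*g < 5) and ((not (2*a[g] + tot > 1 and 2*g < 11)) -> 2*g < 5)


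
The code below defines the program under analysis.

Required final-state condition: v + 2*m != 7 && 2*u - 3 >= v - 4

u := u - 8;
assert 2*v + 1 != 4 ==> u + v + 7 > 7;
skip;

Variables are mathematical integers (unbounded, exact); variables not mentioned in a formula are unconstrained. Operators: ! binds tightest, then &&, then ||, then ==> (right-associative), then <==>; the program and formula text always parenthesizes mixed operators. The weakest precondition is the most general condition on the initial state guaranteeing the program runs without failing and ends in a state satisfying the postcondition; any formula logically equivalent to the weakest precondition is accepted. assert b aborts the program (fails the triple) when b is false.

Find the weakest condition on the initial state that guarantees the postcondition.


Working backward. After the program, the postcondition v + 2*m != 7 && 2*u - 3 >= v - 4 must hold; in canonical form it is 2*m + v != 7 && 2*u >= v - 1.
Before skip: 2*m + v != 7 && 2*u >= v - 1
Before assert 2*v + 1 != 4 ==> u + v + 7 > 7: (2*v != 3 ==> u + v > 0) && 2*m + v != 7 && 2*u >= v - 1
Before u := u - 8: (2*v != 3 ==> u + v > 8) && 2*m + v != 7 && 2*u >= v + 15
Answer: WP = (2*v != 3 ==> u + v > 8) && 2*m + v != 7 && 2*u >= v + 15


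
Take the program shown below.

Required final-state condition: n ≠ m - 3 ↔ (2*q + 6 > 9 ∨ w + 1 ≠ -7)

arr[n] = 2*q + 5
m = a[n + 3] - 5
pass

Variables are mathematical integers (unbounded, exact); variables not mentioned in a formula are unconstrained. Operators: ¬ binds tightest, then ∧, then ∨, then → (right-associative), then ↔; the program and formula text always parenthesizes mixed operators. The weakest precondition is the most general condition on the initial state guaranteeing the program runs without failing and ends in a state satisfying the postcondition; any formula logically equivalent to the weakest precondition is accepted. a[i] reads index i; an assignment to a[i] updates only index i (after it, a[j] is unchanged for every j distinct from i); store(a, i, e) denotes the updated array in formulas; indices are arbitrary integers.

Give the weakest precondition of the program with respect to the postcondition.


Working backward. After the program, the postcondition n ≠ m - 3 ↔ (2*q + 6 > 9 ∨ w + 1 ≠ -7) must hold; in canonical form it is n ≠ m - 3 ↔ (2*q > 3 ∨ w ≠ -8).
Before skip: n ≠ m - 3 ↔ (2*q > 3 ∨ w ≠ -8)
Before m := a[n + 3] - 5: n ≠ a[n + 3] - 8 ↔ (2*q > 3 ∨ w ≠ -8)
Before arr[n] := 2*q + 5: n ≠ a[n + 3] - 8 ↔ (2*q > 3 ∨ w ≠ -8)
Answer: WP = n ≠ a[n + 3] - 8 ↔ (2*q > 3 ∨ w ≠ -8)


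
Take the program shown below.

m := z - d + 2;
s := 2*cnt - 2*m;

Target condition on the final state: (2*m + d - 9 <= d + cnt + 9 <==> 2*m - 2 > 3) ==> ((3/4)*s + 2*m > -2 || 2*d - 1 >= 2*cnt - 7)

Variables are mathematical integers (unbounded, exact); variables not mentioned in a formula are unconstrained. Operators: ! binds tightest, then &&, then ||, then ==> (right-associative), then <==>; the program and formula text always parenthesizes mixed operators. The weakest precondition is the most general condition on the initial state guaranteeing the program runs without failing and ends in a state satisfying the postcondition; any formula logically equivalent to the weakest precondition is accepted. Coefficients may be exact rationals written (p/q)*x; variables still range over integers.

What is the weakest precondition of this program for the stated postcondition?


Working backward. After the program, the postcondition (2*m + d - 9 <= d + cnt + 9 <==> 2*m - 2 > 3) ==> ((3/4)*s + 2*m > -2 || 2*d - 1 >= 2*cnt - 7) must hold; in canonical form it is (2*m <= cnt + 18 <==> 2*m > 5) ==> (2*m + (3/4)*s > -2 || 2*d >= 2*cnt - 6).
Before s := 2*cnt - 2*m: (2*m <= cnt + 18 <==> 2*m > 5) ==> ((3/2)*cnt + (1/2)*m > -2 || 2*d >= 2*cnt - 6)
Before m := z - d + 2: (2*z <= cnt + 2*d + 14 <==> 2*z > 2*d + 1) ==> ((3/2)*cnt + (1/2)*z > (1/2)*d - 3 || 2*d >= 2*cnt - 6)
Answer: WP = (2*z <= cnt + 2*d + 14 <==> 2*z > 2*d + 1) ==> ((3/2)*cnt + (1/2)*z > (1/2)*d - 3 || 2*d >= 2*cnt - 6)


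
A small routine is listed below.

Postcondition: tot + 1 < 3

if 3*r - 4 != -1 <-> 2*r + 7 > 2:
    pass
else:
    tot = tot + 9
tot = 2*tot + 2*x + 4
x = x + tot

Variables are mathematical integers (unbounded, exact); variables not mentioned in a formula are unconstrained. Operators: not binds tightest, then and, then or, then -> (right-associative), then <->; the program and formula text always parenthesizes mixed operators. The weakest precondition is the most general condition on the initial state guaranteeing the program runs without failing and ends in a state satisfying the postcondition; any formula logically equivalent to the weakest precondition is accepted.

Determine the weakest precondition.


Working backward. After the program, the postcondition tot + 1 < 3 must hold; in canonical form it is tot < 2.
Before x := x + tot: tot < 2
Before tot := 2*tot + 2*x + 4: 2*tot + 2*x < -2
Then branch requires 2*tot + 2*x < -2; else branch requires 2*tot + 2*x < -20.
Before the if: ((3*r != 3 <-> 2*r > -5) -> 2*tot + 2*x < -2) and ((not (3*r != 3 <-> 2*r > -5)) -> 2*tot + 2*x < -20)
Answer: WP = ((3*r != 3 <-> 2*r > -5) -> 2*tot + 2*x < -2) and ((not (3*r != 3 <-> 2*r > -5)) -> 2*tot + 2*x < -20)


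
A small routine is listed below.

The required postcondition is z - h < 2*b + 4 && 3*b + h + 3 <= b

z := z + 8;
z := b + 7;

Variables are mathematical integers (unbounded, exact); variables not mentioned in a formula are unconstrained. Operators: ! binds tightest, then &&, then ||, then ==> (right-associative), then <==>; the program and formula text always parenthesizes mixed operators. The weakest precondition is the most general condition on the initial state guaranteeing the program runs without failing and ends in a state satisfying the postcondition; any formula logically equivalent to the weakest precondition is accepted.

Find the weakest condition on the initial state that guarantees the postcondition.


Working backward. After the program, the postcondition z - h < 2*b + 4 && 3*b + h + 3 <= b must hold; in canonical form it is z < 2*b + h + 4 && 2*b + h <= -3.
Before z := b + 7: b + h > 3 && 2*b + h <= -3
Before z := z + 8: b + h > 3 && 2*b + h <= -3
Answer: WP = b + h > 3 && 2*b + h <= -3


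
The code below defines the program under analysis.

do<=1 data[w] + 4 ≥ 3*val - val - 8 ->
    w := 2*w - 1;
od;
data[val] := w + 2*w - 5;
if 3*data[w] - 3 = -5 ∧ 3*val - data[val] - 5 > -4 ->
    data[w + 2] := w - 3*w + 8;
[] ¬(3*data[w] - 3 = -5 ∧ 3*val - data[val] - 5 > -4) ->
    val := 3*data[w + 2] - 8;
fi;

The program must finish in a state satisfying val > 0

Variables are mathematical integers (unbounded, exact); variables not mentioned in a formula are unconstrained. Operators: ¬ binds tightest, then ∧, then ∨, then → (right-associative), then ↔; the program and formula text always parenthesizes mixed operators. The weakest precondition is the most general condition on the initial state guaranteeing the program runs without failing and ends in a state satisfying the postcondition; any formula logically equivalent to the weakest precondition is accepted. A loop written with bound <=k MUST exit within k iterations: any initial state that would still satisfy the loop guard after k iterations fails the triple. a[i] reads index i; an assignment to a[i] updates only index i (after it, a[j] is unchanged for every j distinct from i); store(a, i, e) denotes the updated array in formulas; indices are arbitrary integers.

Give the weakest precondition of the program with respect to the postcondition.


Working backward. After the program, val > 0 must hold.
Then branch requires val > 0; else branch requires 3*data[w + 2] > 8.
Before the if: ((3*data[w] = -2 ∧ 3*val > data[val] + 1) → val > 0) ∧ ((¬(3*data[w] = -2 ∧ 3*val > data[val] + 1)) → 3*data[w + 2] > 8)
Before data[val] := w + 2*w - 5: ((3*store(data, val, 3*w - 5)[w] = -2 ∧ 3*val > store(data, val, 3*w - 5)[val] + 1) → val > 0) ∧ ((¬(3*store(data, val, 3*w - 5)[w] = -2 ∧ 3*val > store(data, val, 3*w - 5)[val] + 1)) → 3*store(data, val, 3*w - 5)[w + 2] > 8)
Before the loop (bound <=1), unroll the exhaustion recursion (WP_0 = exit-now case; WP_j = one more guarded iteration, up to j = 1):
  WP_0: (¬(data[w] ≥ 2*val - 12)) ∧ ((3*store(data, val, 3*w - 5)[w] = -2 ∧ 3*val > store(data, val, 3*w - 5)[val] + 1) → val > 0) ∧ ((¬(3*store(data, val, 3*w - 5)[w] = -2 ∧ 3*val > store(data, val, 3*w - 5)[val] + 1)) → 3*store(data, val, 3*w - 5)[w + 2] > 8)
  WP_1: (data[w] ≥ 2*val - 12 → ((¬(data[2*w - 1] ≥ 2*val - 12)) ∧ ((3*store(data, val, 6*w - 8)[2*w - 1] = -2 ∧ 3*val > store(data, val, 6*w - 8)[val] + 1) → val > 0) ∧ ((¬(3*store(data, val, 6*w - 8)[2*w - 1] = -2 ∧ 3*val > store(data, val, 6*w - 8)[val] + 1)) → 3*store(data, val, 6*w - 8)[2*w + 1] > 8))) ∧ ((¬(data[w] ≥ 2*val - 12)) → (((3*store(data, val, 3*w - 5)[w] = -2 ∧ 3*val > store(data, val, 3*w - 5)[val] + 1) → val > 0) ∧ ((¬(3*store(data, val, 3*w - 5)[w] = -2 ∧ 3*val > store(data, val, 3*w - 5)[val] + 1)) → 3*store(data, val, 3*w - 5)[w + 2] > 8)))
So before the loop: (data[w] ≥ 2*val - 12 → ((¬(data[2*w - 1] ≥ 2*val - 12)) ∧ ((3*store(data, val, 6*w - 8)[2*w - 1] = -2 ∧ 3*val > store(data, val, 6*w - 8)[val] + 1) → val > 0) ∧ ((¬(3*store(data, val, 6*w - 8)[2*w - 1] = -2 ∧ 3*val > store(data, val, 6*w - 8)[val] + 1)) → 3*store(data, val, 6*w - 8)[2*w + 1] > 8))) ∧ ((¬(data[w] ≥ 2*val - 12)) → (((3*store(data, val, 3*w - 5)[w] = -2 ∧ 3*val > store(data, val, 3*w - 5)[val] + 1) → val > 0) ∧ ((¬(3*store(data, val, 3*w - 5)[w] = -2 ∧ 3*val > store(data, val, 3*w - 5)[val] + 1)) → 3*store(data, val, 3*w - 5)[w + 2] > 8)))
Answer: WP = (data[w] ≥ 2*val - 12 → ((¬(data[2*w - 1] ≥ 2*val - 12)) ∧ ((3*store(data, val, 6*w - 8)[2*w - 1] = -2 ∧ 3*val > store(data, val, 6*w - 8)[val] + 1) → val > 0) ∧ ((¬(3*store(data, val, 6*w - 8)[2*w - 1] = -2 ∧ 3*val > store(data, val, 6*w - 8)[val] + 1)) → 3*store(data, val, 6*w - 8)[2*w + 1] > 8))) ∧ ((¬(data[w] ≥ 2*val - 12)) → (((3*store(data, val, 3*w - 5)[w] = -2 ∧ 3*val > store(data, val, 3*w - 5)[val] + 1) → val > 0) ∧ ((¬(3*store(data, val, 3*w - 5)[w] = -2 ∧ 3*val > store(data, val, 3*w - 5)[val] + 1)) → 3*store(data, val, 3*w - 5)[w + 2] > 8)))


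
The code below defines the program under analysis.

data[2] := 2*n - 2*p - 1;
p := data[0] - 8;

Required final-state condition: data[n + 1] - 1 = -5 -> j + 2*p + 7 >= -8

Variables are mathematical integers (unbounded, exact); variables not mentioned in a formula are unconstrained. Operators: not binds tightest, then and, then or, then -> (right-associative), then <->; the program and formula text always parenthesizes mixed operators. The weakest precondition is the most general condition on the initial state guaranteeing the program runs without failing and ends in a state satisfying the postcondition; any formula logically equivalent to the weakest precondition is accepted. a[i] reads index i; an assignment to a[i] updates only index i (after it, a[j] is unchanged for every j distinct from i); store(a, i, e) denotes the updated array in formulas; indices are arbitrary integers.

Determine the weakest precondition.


Working backward. After the program, the postcondition data[n + 1] - 1 = -5 -> j + 2*p + 7 >= -8 must hold; in canonical form it is data[n + 1] = -4 -> j + 2*p >= -15.
Before p := data[0] - 8: data[n + 1] = -4 -> 2*data[0] + j >= 1
Before data[2] := 2*n - 2*p - 1: store(data, 2, 2*n - 2*p - 1)[n + 1] = -4 -> 2*data[0] + j >= 1
Answer: WP = store(data, 2, 2*n - 2*p - 1)[n + 1] = -4 -> 2*data[0] + j >= 1


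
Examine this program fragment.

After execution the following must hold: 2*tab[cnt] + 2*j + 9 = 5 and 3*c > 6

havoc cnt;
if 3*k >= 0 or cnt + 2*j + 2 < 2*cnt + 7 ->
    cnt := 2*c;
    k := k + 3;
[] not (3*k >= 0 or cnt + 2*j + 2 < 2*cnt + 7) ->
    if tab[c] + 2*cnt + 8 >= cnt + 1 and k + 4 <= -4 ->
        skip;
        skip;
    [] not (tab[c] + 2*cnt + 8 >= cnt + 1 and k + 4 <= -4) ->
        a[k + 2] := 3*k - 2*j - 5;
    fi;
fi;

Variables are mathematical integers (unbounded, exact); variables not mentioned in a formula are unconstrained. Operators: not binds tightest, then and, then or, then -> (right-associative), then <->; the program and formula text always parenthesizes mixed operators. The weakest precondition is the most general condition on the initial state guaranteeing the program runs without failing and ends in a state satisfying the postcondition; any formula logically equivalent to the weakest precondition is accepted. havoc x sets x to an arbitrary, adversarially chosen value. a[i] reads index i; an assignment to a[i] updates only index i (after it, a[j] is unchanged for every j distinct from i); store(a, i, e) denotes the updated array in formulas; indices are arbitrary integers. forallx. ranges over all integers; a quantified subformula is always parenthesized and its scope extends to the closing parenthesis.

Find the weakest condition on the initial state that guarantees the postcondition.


Working backward. After the program, the postcondition 2*tab[cnt] + 2*j + 9 = 5 and 3*c > 6 must hold; in canonical form it is 2*tab[cnt] + 2*j = -4 and 3*c > 6.
Then branch requires 2*tab[2*c] + 2*j = -4 and 3*c > 6; else branch requires ((tab[c] + cnt >= -7 and k <= -8) -> (2*tab[cnt] + 2*j = -4 and 3*c > 6)) and ((not (tab[c] + cnt >= -7 and k <= -8)) -> (2*tab[cnt] + 2*j = -4 and 3*c > 6)).
Before the if: ((3*k >= 0 or 2*j < cnt + 5) -> (2*tab[2*c] + 2*j = -4 and 3*c > 6)) and ((not (3*k >= 0 or 2*j < cnt + 5)) -> (((tab[c] + cnt >= -7 and k <= -8) -> (2*tab[cnt] + 2*j = -4 and 3*c > 6)) and ((not (tab[c] + cnt >= -7 and k <= -8)) -> (2*tab[cnt] + 2*j = -4 and 3*c > 6))))
Before havoc cnt: forall cnt_1. (((3*k >= 0 or 2*j < cnt_1 + 5) -> (2*tab[2*c] + 2*j = -4 and 3*c > 6)) and ((not (3*k >= 0 or 2*j < cnt_1 + 5)) -> (((tab[c] + cnt_1 >= -7 and k <= -8) -> (2*tab[cnt_1] + 2*j = -4 and 3*c > 6)) and ((not (tab[c] + cnt_1 >= -7 and k <= -8)) -> (2*tab[cnt_1] + 2*j = -4 and 3*c > 6)))))
Answer: WP = forall cnt_1. (((3*k >= 0 or 2*j < cnt_1 + 5) -> (2*tab[2*c] + 2*j = -4 and 3*c > 6)) and ((not (3*k >= 0 or 2*j < cnt_1 + 5)) -> (((tab[c] + cnt_1 >= -7 and k <= -8) -> (2*tab[cnt_1] + 2*j = -4 and 3*c > 6)) and ((not (tab[c] + cnt_1 >= -7 and k <= -8)) -> (2*tab[cnt_1] + 2*j = -4 and 3*c > 6)))))


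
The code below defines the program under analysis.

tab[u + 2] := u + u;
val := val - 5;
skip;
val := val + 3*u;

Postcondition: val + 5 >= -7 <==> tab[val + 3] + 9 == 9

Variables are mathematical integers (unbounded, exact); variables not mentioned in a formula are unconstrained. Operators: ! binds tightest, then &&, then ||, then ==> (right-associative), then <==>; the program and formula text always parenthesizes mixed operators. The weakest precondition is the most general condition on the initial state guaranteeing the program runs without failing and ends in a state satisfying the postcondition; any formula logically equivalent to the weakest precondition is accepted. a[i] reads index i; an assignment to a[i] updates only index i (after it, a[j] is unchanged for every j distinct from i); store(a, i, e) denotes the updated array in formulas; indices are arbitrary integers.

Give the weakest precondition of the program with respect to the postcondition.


Working backward. After the program, the postcondition val + 5 >= -7 <==> tab[val + 3] + 9 == 9 must hold; in canonical form it is val >= -12 <==> tab[val + 3] == 0.
Before val := val + 3*u: 3*u + val >= -12 <==> tab[3*u + val + 3] == 0
Before skip: 3*u + val >= -12 <==> tab[3*u + val + 3] == 0
Before val := val - 5: 3*u + val >= -7 <==> tab[3*u + val - 2] == 0
Before tab[u + 2] := u + u: 3*u + val >= -7 <==> store(tab, u + 2, 2*u)[3*u + val - 2] == 0
Answer: WP = 3*u + val >= -7 <==> store(tab, u + 2, 2*u)[3*u + val - 2] == 0


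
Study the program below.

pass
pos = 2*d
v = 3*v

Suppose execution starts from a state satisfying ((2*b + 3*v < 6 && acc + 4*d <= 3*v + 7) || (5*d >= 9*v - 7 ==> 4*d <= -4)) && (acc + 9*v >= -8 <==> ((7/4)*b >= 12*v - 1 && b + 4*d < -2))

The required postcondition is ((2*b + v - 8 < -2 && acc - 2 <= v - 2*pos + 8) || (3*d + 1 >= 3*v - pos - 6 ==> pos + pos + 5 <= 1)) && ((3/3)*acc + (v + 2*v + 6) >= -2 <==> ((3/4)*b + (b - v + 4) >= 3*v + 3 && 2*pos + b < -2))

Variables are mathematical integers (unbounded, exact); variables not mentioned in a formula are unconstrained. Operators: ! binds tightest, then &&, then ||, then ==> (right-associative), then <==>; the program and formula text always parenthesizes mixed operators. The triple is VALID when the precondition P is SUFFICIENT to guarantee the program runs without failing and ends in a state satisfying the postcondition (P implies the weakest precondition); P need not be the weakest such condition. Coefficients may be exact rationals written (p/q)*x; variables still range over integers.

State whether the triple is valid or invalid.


Working backward. After the program, the postcondition ((2*b + v - 8 < -2 && acc - 2 <= v - 2*pos + 8) || (3*d + 1 >= 3*v - pos - 6 ==> pos + pos + 5 <= 1)) && ((3/3)*acc + (v + 2*v + 6) >= -2 <==> ((3/4)*b + (b - v + 4) >= 3*v + 3 && 2*pos + b < -2)) must hold; in canonical form it is ((2*b + v < 6 && acc + 2*pos <= v + 10) || (3*d + pos >= 3*v - 7 ==> 2*pos <= -4)) && (acc + 3*v >= -8 <==> ((7/4)*b >= 4*v - 1 && b + 2*pos < -2)).
Before v := 3*v: ((2*b + 3*v < 6 && acc + 2*pos <= 3*v + 10) || (3*d + pos >= 9*v - 7 ==> 2*pos <= -4)) && (acc + 9*v >= -8 <==> ((7/4)*b >= 12*v - 1 && b + 2*pos < -2))
Before pos := 2*d: ((2*b + 3*v < 6 && acc + 4*d <= 3*v + 10) || (5*d >= 9*v - 7 ==> 4*d <= -4)) && (acc + 9*v >= -8 <==> ((7/4)*b >= 12*v - 1 && b + 4*d < -2))
Before skip: ((2*b + 3*v < 6 && acc + 4*d <= 3*v + 10) || (5*d >= 9*v - 7 ==> 4*d <= -4)) && (acc + 9*v >= -8 <==> ((7/4)*b >= 12*v - 1 && b + 4*d < -2))
The weakest precondition is ((2*b + 3*v < 6 && acc + 4*d <= 3*v + 10) || (5*d >= 9*v - 7 ==> 4*d <= -4)) && (acc + 9*v >= -8 <==> ((7/4)*b >= 12*v - 1 && b + 4*d < -2)).
Check whether ((2*b + 3*v < 6 && acc + 4*d <= 3*v + 7) || (5*d >= 9*v - 7 ==> 4*d <= -4)) && (acc + 9*v >= -8 <==> ((7/4)*b >= 12*v - 1 && b + 4*d < -2)) implies it.
Every state satisfying the precondition satisfies the weakest precondition: the implication holds.
Answer: valid


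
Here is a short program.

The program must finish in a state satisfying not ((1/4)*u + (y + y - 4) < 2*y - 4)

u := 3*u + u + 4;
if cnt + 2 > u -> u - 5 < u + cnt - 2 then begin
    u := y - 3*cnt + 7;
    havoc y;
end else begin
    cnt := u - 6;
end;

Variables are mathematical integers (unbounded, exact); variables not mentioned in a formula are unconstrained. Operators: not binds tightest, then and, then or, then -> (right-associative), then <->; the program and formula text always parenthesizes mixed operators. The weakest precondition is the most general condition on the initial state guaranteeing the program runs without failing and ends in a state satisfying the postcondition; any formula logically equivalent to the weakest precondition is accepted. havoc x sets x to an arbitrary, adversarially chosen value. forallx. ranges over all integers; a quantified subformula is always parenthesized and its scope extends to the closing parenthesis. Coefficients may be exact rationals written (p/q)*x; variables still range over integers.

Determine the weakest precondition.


Working backward. After the program, the postcondition not ((1/4)*u + (y + y - 4) < 2*y - 4) must hold; in canonical form it is not ((1/4)*u < 0).
Then branch requires not ((1/4)*y < (3/4)*cnt - 7/4); else branch requires not ((1/4)*u < 0).
Before the if: ((cnt > u - 2 -> cnt > -3) -> (not ((1/4)*y < (3/4)*cnt - 7/4))) and ((not (cnt > u - 2 -> cnt > -3)) -> (not ((1/4)*u < 0)))
Before u := 3*u + u + 4: ((cnt > 4*u + 2 -> cnt > -3) -> (not ((1/4)*y < (3/4)*cnt - 7/4))) and ((not (cnt > 4*u + 2 -> cnt > -3)) -> (not (u < -1)))
Answer: WP = ((cnt > 4*u + 2 -> cnt > -3) -> (not ((1/4)*y < (3/4)*cnt - 7/4))) and ((not (cnt > 4*u + 2 -> cnt > -3)) -> (not (u < -1)))


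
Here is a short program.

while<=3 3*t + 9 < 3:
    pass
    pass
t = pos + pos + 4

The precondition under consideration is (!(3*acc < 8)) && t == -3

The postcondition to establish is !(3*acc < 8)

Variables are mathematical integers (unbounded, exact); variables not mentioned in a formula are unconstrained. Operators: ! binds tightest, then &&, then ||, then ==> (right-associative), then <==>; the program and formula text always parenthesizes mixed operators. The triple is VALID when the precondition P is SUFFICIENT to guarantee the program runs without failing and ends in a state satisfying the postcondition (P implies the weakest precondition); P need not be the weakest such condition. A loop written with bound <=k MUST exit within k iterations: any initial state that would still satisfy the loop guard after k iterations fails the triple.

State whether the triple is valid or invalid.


Working backward. After the program, !(3*acc < 8) must hold.
Before t := pos + pos + 4: !(3*acc < 8)
Before the loop (bound <=3), unroll the exhaustion recursion (WP_0 = exit-now case; WP_j = one more guarded iteration, up to j = 3):
  WP_0: (!(3*t < -6)) && (!(3*acc < 8))
  WP_1: (3*t < -6 ==> ((!(3*t < -6)) && (!(3*acc < 8)))) && ((!(3*t < -6)) ==> (!(3*acc < 8)))
  WP_2: (3*t < -6 ==> ((3*t < -6 ==> ((!(3*t < -6)) && (!(3*acc < 8)))) && ((!(3*t < -6)) ==> (!(3*acc < 8))))) && ((!(3*t < -6)) ==> (!(3*acc < 8)))
  WP_3: (3*t < -6 ==> ((3*t < -6 ==> ((3*t < -6 ==> ((!(3*t < -6)) && (!(3*acc < 8)))) && ((!(3*t < -6)) ==> (!(3*acc < 8))))) && ((!(3*t < -6)) ==> (!(3*acc < 8))))) && ((!(3*t < -6)) ==> (!(3*acc < 8)))
So before the loop: (3*t < -6 ==> ((3*t < -6 ==> ((3*t < -6 ==> ((!(3*t < -6)) && (!(3*acc < 8)))) && ((!(3*t < -6)) ==> (!(3*acc < 8))))) && ((!(3*t < -6)) ==> (!(3*acc < 8))))) && ((!(3*t < -6)) ==> (!(3*acc < 8)))
The weakest precondition is (3*t < -6 ==> ((3*t < -6 ==> ((3*t < -6 ==> ((!(3*t < -6)) && (!(3*acc < 8)))) && ((!(3*t < -6)) ==> (!(3*acc < 8))))) && ((!(3*t < -6)) ==> (!(3*acc < 8))))) && ((!(3*t < -6)) ==> (!(3*acc < 8))).
Check whether (!(3*acc < 8)) && t == -3 implies it.
Countermodel: at the initial state acc = 3, t = -3, the precondition holds but the weakest precondition fails.
Answer: invalid


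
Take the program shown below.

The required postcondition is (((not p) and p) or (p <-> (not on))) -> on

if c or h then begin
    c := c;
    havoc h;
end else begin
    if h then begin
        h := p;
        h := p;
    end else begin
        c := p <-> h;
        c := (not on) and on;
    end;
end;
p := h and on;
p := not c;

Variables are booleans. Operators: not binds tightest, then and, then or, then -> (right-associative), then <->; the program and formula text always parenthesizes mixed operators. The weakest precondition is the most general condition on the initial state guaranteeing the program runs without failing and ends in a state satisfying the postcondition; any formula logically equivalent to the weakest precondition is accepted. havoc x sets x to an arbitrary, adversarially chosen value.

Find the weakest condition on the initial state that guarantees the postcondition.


Working backward. After the program, the postcondition (((not p) and p) or (p <-> (not on))) -> on must hold; in canonical form it is (p <-> (not on)) -> on.
Before p := not c: ((not c) <-> (not on)) -> on
Before p := h and on: ((not c) <-> (not on)) -> on
Then branch requires ((not c) <-> (not on)) -> on; else branch requires (h -> (((not c) <-> (not on)) -> on)) and ((not h) -> ((not on) -> on)).
Before the if: ((c or h) -> (((not c) <-> (not on)) -> on)) and ((not (c or h)) -> ((h -> (((not c) <-> (not on)) -> on)) and ((not h) -> ((not on) -> on))))
Answer: WP = ((c or h) -> (((not c) <-> (not on)) -> on)) and ((not (c or h)) -> ((h -> (((not c) <-> (not on)) -> on)) and ((not h) -> ((not on) -> on))))


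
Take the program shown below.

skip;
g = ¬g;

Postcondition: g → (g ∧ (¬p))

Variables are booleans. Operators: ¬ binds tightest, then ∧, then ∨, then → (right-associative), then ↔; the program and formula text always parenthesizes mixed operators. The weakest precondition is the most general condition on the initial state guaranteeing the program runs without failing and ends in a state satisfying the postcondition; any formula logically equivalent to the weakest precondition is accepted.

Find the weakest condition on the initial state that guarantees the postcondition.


Working backward. After the program, g → (g ∧ (¬p)) must hold.
Before g := ¬g: (¬g) → ((¬g) ∧ (¬p))
Before skip: (¬g) → ((¬g) ∧ (¬p))
Answer: WP = (¬g) → ((¬g) ∧ (¬p))


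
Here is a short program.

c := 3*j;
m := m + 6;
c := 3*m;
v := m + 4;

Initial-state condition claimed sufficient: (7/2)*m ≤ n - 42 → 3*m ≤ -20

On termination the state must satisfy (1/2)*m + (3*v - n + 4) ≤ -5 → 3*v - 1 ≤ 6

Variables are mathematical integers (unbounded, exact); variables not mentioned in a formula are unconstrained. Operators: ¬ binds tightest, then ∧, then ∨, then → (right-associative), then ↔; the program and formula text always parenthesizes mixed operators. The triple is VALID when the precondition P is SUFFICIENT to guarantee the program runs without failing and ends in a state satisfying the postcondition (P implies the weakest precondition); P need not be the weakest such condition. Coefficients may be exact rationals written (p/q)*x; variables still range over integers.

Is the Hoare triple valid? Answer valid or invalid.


Working backward. After the program, the postcondition (1/2)*m + (3*v - n + 4) ≤ -5 → 3*v - 1 ≤ 6 must hold; in canonical form it is (1/2)*m + 3*v ≤ n - 9 → 3*v ≤ 7.
Before v := m + 4: (7/2)*m ≤ n - 21 → 3*m ≤ -5
Before c := 3*m: (7/2)*m ≤ n - 21 → 3*m ≤ -5
Before m := m + 6: (7/2)*m ≤ n - 42 → 3*m ≤ -23
Before c := 3*j: (7/2)*m ≤ n - 42 → 3*m ≤ -23
The weakest precondition is (7/2)*m ≤ n - 42 → 3*m ≤ -23.
Check whether (7/2)*m ≤ n - 42 → 3*m ≤ -20 implies it.
Countermodel: at the initial state m = -7, n = 18, the precondition holds but the weakest precondition fails.
Answer: invalid


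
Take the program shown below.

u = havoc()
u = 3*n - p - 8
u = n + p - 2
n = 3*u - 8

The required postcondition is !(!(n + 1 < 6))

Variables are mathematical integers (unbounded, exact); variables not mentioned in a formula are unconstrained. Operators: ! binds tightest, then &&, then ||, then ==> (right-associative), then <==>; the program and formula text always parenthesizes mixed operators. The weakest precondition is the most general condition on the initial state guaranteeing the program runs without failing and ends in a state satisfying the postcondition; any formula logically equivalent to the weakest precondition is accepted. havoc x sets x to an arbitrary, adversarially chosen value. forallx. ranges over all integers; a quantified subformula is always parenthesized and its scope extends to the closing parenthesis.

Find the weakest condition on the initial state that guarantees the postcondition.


Working backward. After the program, the postcondition !(!(n + 1 < 6)) must hold; in canonical form it is n < 5.
Before n := 3*u - 8: 3*u < 13
Before u := n + p - 2: 3*n + 3*p < 19
Before u := 3*n - p - 8: 3*n + 3*p < 19
Before havoc u: 3*n + 3*p < 19
Answer: WP = 3*n + 3*p < 19


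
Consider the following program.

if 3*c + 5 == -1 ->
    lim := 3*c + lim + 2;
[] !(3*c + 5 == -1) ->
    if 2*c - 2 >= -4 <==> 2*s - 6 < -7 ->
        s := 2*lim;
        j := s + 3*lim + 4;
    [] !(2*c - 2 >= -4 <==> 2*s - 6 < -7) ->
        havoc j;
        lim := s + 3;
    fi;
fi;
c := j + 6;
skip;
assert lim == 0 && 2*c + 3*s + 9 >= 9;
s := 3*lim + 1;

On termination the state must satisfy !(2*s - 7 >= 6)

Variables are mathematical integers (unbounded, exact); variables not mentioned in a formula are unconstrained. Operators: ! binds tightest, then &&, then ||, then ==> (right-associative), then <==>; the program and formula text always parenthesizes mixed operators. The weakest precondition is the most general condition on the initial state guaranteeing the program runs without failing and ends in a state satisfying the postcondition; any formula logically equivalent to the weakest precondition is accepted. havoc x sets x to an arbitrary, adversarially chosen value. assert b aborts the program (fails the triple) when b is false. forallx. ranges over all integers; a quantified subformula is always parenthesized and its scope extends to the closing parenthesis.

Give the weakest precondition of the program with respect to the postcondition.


Working backward. After the program, the postcondition !(2*s - 7 >= 6) must hold; in canonical form it is !(2*s >= 13).
Before s := 3*lim + 1: !(6*lim >= 11)
Before assert lim == 0 && 2*c + 3*s + 9 >= 9: lim == 0 && 2*c + 3*s >= 0 && (!(6*lim >= 11))
Before skip: lim == 0 && 2*c + 3*s >= 0 && (!(6*lim >= 11))
Before c := j + 6: lim == 0 && 2*j + 3*s >= -12 && (!(6*lim >= 11))
Then branch requires 3*c + lim == -2 && 2*j + 3*s >= -12 && (!(18*c + 6*lim >= -1)); else branch requires ((2*c >= -2 <==> 2*s < -1) ==> (lim == 0 && 16*lim >= -20 && (!(6*lim >= 11)))) && ((!(2*c >= -2 <==> 2*s < -1)) ==> (forall j_1. (s == -3 && 2*j_1 + 3*s >= -12 && (!(6*s >= -7))))).
Before the if: (3*c == -6 ==> (3*c + lim == -2 && 2*j + 3*s >= -12 && (!(18*c + 6*lim >= -1)))) && ((!(3*c == -6)) ==> (((2*c >= -2 <==> 2*s < -1) ==> (lim == 0 && 16*lim >= -20 && (!(6*lim >= 11)))) && ((!(2*c >= -2 <==> 2*s < -1)) ==> (forall j_1. (s == -3 && 2*j_1 + 3*s >= -12 && (!(6*s >= -7)))))))
Answer: WP = (3*c == -6 ==> (3*c + lim == -2 && 2*j + 3*s >= -12 && (!(18*c + 6*lim >= -1)))) && ((!(3*c == -6)) ==> (((2*c >= -2 <==> 2*s < -1) ==> (lim == 0 && 16*lim >= -20 && (!(6*lim >= 11)))) && ((!(2*c >= -2 <==> 2*s < -1)) ==> (forall j_1. (s == -3 && 2*j_1 + 3*s >= -12 && (!(6*s >= -7)))))))
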